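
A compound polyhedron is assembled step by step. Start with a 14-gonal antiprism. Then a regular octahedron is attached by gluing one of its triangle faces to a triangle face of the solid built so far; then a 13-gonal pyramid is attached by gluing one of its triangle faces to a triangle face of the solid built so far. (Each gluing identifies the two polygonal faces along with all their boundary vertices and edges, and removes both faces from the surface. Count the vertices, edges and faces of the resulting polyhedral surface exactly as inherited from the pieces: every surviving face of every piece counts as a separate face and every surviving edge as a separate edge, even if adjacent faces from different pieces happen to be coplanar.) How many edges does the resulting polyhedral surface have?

A 14-gonal antiprism: V=28, E=56, F=30.
Attach a regular octahedron (V=6, E=12, F=8) along a 3-gon: merge 3 vertices and 3 edges, delete both glued faces → V=31, E=65, F=36.
Attach a 13-gonal pyramid (V=14, E=26, F=14) along a 3-gon: merge 3 vertices and 3 edges, delete both glued faces → V=42, E=88, F=48.
Check: V − E + F = 42 − 88 + 48 = 2.

88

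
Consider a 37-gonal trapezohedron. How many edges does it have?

148

The n-trapezohedron (dual of the n-antiprism) has V = 2·37 + 2 = 76, E = 4·37 = 148, F = 2·37 = 74.
Check: V − E + F = 76 − 148 + 74 = 2.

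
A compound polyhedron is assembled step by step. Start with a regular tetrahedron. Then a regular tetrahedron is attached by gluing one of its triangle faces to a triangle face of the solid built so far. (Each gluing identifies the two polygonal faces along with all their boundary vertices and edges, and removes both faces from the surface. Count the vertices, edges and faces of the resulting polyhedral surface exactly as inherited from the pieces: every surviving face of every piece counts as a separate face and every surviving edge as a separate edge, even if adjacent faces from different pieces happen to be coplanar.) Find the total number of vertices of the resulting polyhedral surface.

A regular tetrahedron: V=4, E=6, F=4.
Attach a regular tetrahedron (V=4, E=6, F=4) along a 3-gon: merge 3 vertices and 3 edges, delete both glued faces → V=5, E=9, F=6.
Check: V − E + F = 5 − 9 + 6 = 2.

5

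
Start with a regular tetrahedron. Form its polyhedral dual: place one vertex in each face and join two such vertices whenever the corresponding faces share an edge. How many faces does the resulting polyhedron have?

4

The base solid has V = 4, E = 6, F = 4.
The dual swaps V and F and preserves E: V′ = F = 4, E′ = E = 6, F′ = V = 4.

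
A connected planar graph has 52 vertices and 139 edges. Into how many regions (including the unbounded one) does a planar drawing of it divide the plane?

Euler's formula for a connected plane graph: V − E + F = 2, so F = 2 − 52 + 139 = 89.

89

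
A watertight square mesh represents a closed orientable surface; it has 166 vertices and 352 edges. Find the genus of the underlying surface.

6

Every face is a square and each edge borders two faces, so 4F = 2·352, giving F = 176.
χ = V − E + F = 166 − 352 + 176 = -10.
For a closed orientable surface χ = 2 − 2g, so g = (2 − (-10))/2 = 6.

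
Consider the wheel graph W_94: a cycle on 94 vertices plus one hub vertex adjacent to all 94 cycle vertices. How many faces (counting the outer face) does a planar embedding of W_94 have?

W_94 has V = 94 + 1 = 95 vertices and E = 2·94 = 188 edges.
By Euler's formula F = 2 − V + E = 2 − 95 + 188 = 95.

95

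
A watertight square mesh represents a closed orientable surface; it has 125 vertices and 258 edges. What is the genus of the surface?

3

Every face is a square and each edge borders two faces, so 4F = 2·258, giving F = 129.
χ = V − E + F = 125 − 258 + 129 = -4.
For a closed orientable surface χ = 2 − 2g, so g = (2 − (-4))/2 = 3.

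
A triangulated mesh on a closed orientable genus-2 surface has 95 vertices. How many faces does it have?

194

χ = 2 − 2·2 = -2, and every face is a triangle so 3F = 2E.
V − E + F = -2 with E = 3F/2 gives 95 − (3/2 − 1)·F = -2, so F = 194 and E = 291.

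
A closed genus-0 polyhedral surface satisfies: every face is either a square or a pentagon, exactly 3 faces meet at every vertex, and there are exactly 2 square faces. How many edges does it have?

24

Let x be the number of pentagons; then F = 2 + x.
Edge–face incidences: 2E = 4·2 + 5·x = 8 + 5x.
Every vertex has degree 3, so 3V = 2E.
Euler: V − E + F = 2 ⇒ (2E)/3 − E + (2 + x) = 2.
Multiply by 6: 2·(2E) − 3·(2E) + 6·(2 + x) = 12, i.e. 12 + 6x − (8 + 5x) = 12.
Collecting terms: x + 4 = 12, so x = 8.
Then 2E = 8 + 5·8 = 48, so E = 24, V = 2E/3 = 16, F = 2 + 8 = 10.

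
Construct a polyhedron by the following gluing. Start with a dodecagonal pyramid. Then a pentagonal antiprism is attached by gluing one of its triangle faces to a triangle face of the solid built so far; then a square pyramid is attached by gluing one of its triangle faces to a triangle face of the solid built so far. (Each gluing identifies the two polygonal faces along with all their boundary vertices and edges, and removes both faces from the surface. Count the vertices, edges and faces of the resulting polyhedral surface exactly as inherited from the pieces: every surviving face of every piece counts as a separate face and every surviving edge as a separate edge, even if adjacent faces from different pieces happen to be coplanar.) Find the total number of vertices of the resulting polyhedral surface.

22

A dodecagonal pyramid: V=13, E=24, F=13.
Attach a pentagonal antiprism (V=10, E=20, F=12) along a 3-gon: merge 3 vertices and 3 edges, delete both glued faces → V=20, E=41, F=23.
Attach a square pyramid (V=5, E=8, F=5) along a 3-gon: merge 3 vertices and 3 edges, delete both glued faces → V=22, E=46, F=26.
Check: V − E + F = 22 − 46 + 26 = 2.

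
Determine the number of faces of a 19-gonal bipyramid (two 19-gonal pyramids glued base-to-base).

38

A bipyramid over an n-gon has 2n triangular faces and n + 2 vertices: V = 19 + 2 = 21, E = 3·19 = 57, F = 2·19 = 38.
Check: V − E + F = 21 − 57 + 38 = 2.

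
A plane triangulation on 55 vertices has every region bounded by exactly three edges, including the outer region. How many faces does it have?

106

In a plane triangulation 3F = 2E and V − E + F = 2, so F = 2V − 4 = 2·55 − 4 = 106.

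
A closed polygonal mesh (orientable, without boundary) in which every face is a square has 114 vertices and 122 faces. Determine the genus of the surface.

5

Every face is a square, so 2E = 4·122 = 488, giving E = 244.
χ = V − E + F = 114 − 244 + 122 = -8.
For a closed orientable surface χ = 2 − 2g, so g = (2 − (-8))/2 = 5.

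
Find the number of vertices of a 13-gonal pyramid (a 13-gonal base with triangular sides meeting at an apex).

14

A pyramid on an n-gon base has one n-gon and n triangles: V = 13 + 1 = 14, E = 2·13 = 26, F = 13 + 1 = 14.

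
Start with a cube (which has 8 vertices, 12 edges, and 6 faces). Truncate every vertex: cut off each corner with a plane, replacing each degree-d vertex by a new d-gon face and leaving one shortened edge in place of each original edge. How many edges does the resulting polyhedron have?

36

Truncation replaces each original edge-end by a new vertex, so V′ = 2E = 24.
Each original edge survives, and each old vertex of degree d contributes d new edges; summing degrees gives Σd = 2E, so E′ = E + 2E = 3E = 36.
Each original face survives and each original vertex becomes one new face: F′ = F + V = 14.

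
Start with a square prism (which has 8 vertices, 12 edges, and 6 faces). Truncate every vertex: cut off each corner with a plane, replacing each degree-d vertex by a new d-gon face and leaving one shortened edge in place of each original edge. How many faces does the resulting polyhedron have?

Truncation replaces each original edge-end by a new vertex, so V′ = 2E = 24.
Each original edge survives, and each old vertex of degree d contributes d new edges; summing degrees gives Σd = 2E, so E′ = E + 2E = 3E = 36.
Each original face survives and each original vertex becomes one new face: F′ = F + V = 14.

14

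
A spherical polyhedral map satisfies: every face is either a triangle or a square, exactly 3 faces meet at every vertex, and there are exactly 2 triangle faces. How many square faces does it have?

Let x be the number of squares; then F = 2 + x.
Edge–face incidences: 2E = 3·2 + 4·x = 6 + 4x.
Every vertex has degree 3, so 3V = 2E.
Euler: V − E + F = 2 ⇒ (2E)/3 − E + (2 + x) = 2.
Multiply by 6: 2·(2E) − 3·(2E) + 6·(2 + x) = 12, i.e. 12 + 6x − (6 + 4x) = 12.
Collecting terms: 2x + 6 = 12, so 2x = 6, so x = 3.
Then 2E = 6 + 4·3 = 18, so E = 9, V = 2E/3 = 6, F = 2 + 3 = 5.

3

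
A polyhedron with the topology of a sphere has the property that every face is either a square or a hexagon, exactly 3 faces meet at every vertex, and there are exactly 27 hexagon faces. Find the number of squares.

6

Let x be the number of squares; then F = 27 + x.
Edge–face incidences: 2E = 6·27 + 4·x = 162 + 4x.
Every vertex has degree 3, so 3V = 2E.
Euler: V − E + F = 2 ⇒ (2E)/3 − E + (27 + x) = 2.
Multiply by 6: 2·(2E) − 3·(2E) + 6·(27 + x) = 12, i.e. 162 + 6x − (162 + 4x) = 12.
Collecting terms: 2x = 12, so x = 6.
Then 2E = 162 + 4·6 = 186, so E = 93, V = 2E/3 = 62, F = 27 + 6 = 33.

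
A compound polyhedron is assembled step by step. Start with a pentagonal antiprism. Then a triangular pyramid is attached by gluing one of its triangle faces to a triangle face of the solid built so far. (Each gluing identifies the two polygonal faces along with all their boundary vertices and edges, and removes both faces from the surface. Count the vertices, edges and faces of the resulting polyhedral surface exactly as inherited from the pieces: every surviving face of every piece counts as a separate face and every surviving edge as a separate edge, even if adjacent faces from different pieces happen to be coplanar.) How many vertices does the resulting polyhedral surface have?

11

A pentagonal antiprism: V=10, E=20, F=12.
Attach a triangular pyramid (V=4, E=6, F=4) along a 3-gon: merge 3 vertices and 3 edges, delete both glued faces → V=11, E=23, F=14.
Check: V − E + F = 11 − 23 + 14 = 2.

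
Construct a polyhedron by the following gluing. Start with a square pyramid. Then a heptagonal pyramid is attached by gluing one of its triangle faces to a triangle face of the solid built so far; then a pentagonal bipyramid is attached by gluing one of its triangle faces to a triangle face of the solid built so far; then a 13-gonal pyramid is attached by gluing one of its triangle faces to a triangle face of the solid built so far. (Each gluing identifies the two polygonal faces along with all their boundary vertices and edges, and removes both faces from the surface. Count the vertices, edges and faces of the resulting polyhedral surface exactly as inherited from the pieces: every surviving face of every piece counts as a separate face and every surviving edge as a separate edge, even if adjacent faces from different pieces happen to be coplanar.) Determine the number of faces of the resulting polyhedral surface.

31

A square pyramid: V=5, E=8, F=5.
Attach a heptagonal pyramid (V=8, E=14, F=8) along a 3-gon: merge 3 vertices and 3 edges, delete both glued faces → V=10, E=19, F=11.
Attach a pentagonal bipyramid (V=7, E=15, F=10) along a 3-gon: merge 3 vertices and 3 edges, delete both glued faces → V=14, E=31, F=19.
Attach a 13-gonal pyramid (V=14, E=26, F=14) along a 3-gon: merge 3 vertices and 3 edges, delete both glued faces → V=25, E=54, F=31.
Check: V − E + F = 25 − 54 + 31 = 2.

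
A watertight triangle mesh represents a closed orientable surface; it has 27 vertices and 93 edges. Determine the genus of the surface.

3

Every face is a triangle and each edge borders two faces, so 3F = 2·93, giving F = 62.
χ = V − E + F = 27 − 93 + 62 = -4.
For a closed orientable surface χ = 2 − 2g, so g = (2 − (-4))/2 = 3.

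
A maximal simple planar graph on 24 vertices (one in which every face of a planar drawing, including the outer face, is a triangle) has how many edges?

66

In a plane triangulation 3F = 2E and V − E + F = 2, so E = 3V − 6 = 3·24 − 6 = 66.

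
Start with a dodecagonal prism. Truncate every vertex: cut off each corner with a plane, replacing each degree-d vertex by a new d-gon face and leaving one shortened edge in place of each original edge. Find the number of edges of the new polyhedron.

108

The base solid has V = 24, E = 36, F = 14.
Truncation replaces each original edge-end by a new vertex, so V′ = 2E = 72.
Each original edge survives, and each old vertex of degree d contributes d new edges; summing degrees gives Σd = 2E, so E′ = E + 2E = 3E = 108.
Each original face survives and each original vertex becomes one new face: F′ = F + V = 38.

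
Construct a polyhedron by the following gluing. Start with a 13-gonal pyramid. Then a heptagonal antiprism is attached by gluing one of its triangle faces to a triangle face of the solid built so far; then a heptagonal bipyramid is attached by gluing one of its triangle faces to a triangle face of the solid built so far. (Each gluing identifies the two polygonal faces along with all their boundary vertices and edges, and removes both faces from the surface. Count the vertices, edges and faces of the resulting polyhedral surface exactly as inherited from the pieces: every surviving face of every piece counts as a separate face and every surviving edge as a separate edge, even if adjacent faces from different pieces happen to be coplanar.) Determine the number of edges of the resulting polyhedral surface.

A 13-gonal pyramid: V=14, E=26, F=14.
Attach a heptagonal antiprism (V=14, E=28, F=16) along a 3-gon: merge 3 vertices and 3 edges, delete both glued faces → V=25, E=51, F=28.
Attach a heptagonal bipyramid (V=9, E=21, F=14) along a 3-gon: merge 3 vertices and 3 edges, delete both glued faces → V=31, E=69, F=40.
Check: V − E + F = 31 − 69 + 40 = 2.

69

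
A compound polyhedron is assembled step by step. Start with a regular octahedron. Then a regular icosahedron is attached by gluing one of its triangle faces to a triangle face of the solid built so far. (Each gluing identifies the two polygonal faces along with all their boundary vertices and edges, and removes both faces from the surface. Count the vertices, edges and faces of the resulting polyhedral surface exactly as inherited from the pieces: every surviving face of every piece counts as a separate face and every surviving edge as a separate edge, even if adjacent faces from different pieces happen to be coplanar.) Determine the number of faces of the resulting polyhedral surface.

A regular octahedron: V=6, E=12, F=8.
Attach a regular icosahedron (V=12, E=30, F=20) along a 3-gon: merge 3 vertices and 3 edges, delete both glued faces → V=15, E=39, F=26.
Check: V − E + F = 15 − 39 + 26 = 2.

26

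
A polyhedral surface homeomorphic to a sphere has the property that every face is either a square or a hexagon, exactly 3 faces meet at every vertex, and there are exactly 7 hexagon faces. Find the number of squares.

6

Let x be the number of squares; then F = 7 + x.
Edge–face incidences: 2E = 6·7 + 4·x = 42 + 4x.
Every vertex has degree 3, so 3V = 2E.
Euler: V − E + F = 2 ⇒ (2E)/3 − E + (7 + x) = 2.
Multiply by 6: 2·(2E) − 3·(2E) + 6·(7 + x) = 12, i.e. 42 + 6x − (42 + 4x) = 12.
Collecting terms: 2x = 12, so x = 6.
Then 2E = 42 + 4·6 = 66, so E = 33, V = 2E/3 = 22, F = 7 + 6 = 13.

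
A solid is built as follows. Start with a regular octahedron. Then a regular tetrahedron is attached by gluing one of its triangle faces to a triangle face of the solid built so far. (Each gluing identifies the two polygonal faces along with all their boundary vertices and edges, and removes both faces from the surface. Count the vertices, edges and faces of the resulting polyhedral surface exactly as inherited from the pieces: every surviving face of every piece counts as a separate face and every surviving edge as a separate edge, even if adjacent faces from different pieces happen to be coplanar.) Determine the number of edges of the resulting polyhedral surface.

15

A regular octahedron: V=6, E=12, F=8.
Attach a regular tetrahedron (V=4, E=6, F=4) along a 3-gon: merge 3 vertices and 3 edges, delete both glued faces → V=7, E=15, F=10.
Check: V − E + F = 7 − 15 + 10 = 2.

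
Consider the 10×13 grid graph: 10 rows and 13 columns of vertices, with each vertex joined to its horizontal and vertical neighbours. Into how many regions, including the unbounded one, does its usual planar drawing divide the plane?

109

The grid has V = 10·13 = 130 vertices and E = 10·12 + 13·9 = 237 edges.
F = 2 − V + E = 2 − 130 + 237 = 109.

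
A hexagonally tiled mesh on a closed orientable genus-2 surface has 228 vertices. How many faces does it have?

χ = 2 − 2·2 = -2, and every face is a hexagon so 6F = 2E.
V − E + F = -2 with E = 6F/2 gives 228 − (6/2 − 1)·F = -2, so F = 115 and E = 345.

115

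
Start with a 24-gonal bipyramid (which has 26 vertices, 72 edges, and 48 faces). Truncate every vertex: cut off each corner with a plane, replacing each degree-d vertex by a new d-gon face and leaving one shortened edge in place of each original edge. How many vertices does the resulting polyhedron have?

Truncation replaces each original edge-end by a new vertex, so V′ = 2E = 144.
Each original edge survives, and each old vertex of degree d contributes d new edges; summing degrees gives Σd = 2E, so E′ = E + 2E = 3E = 216.
Each original face survives and each original vertex becomes one new face: F′ = F + V = 74.

144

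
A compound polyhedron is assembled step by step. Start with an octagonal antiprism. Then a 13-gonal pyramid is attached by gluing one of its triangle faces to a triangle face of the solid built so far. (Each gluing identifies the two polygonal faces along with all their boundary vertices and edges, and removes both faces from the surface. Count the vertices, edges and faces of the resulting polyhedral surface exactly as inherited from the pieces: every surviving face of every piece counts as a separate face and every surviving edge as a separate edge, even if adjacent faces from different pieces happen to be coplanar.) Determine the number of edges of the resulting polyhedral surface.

An octagonal antiprism: V=16, E=32, F=18.
Attach a 13-gonal pyramid (V=14, E=26, F=14) along a 3-gon: merge 3 vertices and 3 edges, delete both glued faces → V=27, E=55, F=30.
Check: V − E + F = 27 − 55 + 30 = 2.

55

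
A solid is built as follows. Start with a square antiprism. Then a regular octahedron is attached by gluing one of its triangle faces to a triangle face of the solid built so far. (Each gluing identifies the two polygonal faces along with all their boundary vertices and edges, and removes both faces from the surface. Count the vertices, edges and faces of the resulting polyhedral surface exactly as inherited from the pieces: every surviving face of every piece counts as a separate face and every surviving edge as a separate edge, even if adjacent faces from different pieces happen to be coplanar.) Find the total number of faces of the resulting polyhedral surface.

A square antiprism: V=8, E=16, F=10.
Attach a regular octahedron (V=6, E=12, F=8) along a 3-gon: merge 3 vertices and 3 edges, delete both glued faces → V=11, E=25, F=16.
Check: V − E + F = 11 − 25 + 16 = 2.

16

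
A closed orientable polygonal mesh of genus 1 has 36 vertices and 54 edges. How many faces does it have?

18

For a closed orientable surface of genus 1, χ = 2 − 2·1 = 0.
F = 0 − V + E = 0 − 36 + 54 = 18.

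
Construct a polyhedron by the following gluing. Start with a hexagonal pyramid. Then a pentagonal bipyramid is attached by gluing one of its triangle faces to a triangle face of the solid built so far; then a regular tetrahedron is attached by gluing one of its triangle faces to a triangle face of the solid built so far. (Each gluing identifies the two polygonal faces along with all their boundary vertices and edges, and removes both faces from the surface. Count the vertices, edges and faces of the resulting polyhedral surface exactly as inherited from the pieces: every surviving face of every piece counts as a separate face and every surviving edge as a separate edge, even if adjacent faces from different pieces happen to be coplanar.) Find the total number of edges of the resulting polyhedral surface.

27

A hexagonal pyramid: V=7, E=12, F=7.
Attach a pentagonal bipyramid (V=7, E=15, F=10) along a 3-gon: merge 3 vertices and 3 edges, delete both glued faces → V=11, E=24, F=15.
Attach a regular tetrahedron (V=4, E=6, F=4) along a 3-gon: merge 3 vertices and 3 edges, delete both glued faces → V=12, E=27, F=17.
Check: V − E + F = 12 − 27 + 17 = 2.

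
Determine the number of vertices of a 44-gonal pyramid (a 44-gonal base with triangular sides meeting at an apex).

45

A pyramid on an n-gon base has one n-gon and n triangles: V = 44 + 1 = 45, E = 2·44 = 88, F = 44 + 1 = 45.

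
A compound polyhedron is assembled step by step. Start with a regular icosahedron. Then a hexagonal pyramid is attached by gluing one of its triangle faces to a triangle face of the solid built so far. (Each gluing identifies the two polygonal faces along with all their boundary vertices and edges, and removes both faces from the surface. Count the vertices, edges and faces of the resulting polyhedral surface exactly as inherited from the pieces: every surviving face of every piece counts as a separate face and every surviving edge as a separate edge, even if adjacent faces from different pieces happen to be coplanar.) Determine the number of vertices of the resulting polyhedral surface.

16

A regular icosahedron: V=12, E=30, F=20.
Attach a hexagonal pyramid (V=7, E=12, F=7) along a 3-gon: merge 3 vertices and 3 edges, delete both glued faces → V=16, E=39, F=25.
Check: V − E + F = 16 − 39 + 25 = 2.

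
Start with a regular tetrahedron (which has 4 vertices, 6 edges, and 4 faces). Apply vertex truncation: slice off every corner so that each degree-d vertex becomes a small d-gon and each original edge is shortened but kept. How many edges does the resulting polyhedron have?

Truncation replaces each original edge-end by a new vertex, so V′ = 2E = 12.
Each original edge survives, and each old vertex of degree d contributes d new edges; summing degrees gives Σd = 2E, so E′ = E + 2E = 3E = 18.
Each original face survives and each original vertex becomes one new face: F′ = F + V = 8.

18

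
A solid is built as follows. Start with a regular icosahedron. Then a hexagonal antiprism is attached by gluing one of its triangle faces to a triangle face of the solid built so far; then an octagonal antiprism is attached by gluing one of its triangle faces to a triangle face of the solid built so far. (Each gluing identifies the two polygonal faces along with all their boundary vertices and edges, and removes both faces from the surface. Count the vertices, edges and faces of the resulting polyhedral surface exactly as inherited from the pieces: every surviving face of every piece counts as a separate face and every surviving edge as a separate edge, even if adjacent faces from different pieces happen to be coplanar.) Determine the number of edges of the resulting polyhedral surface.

A regular icosahedron: V=12, E=30, F=20.
Attach a hexagonal antiprism (V=12, E=24, F=14) along a 3-gon: merge 3 vertices and 3 edges, delete both glued faces → V=21, E=51, F=32.
Attach an octagonal antiprism (V=16, E=32, F=18) along a 3-gon: merge 3 vertices and 3 edges, delete both glued faces → V=34, E=80, F=48.
Check: V − E + F = 34 − 80 + 48 = 2.

80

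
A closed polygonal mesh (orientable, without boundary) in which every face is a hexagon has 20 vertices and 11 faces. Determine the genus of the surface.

2

Every face is a hexagon, so 2E = 6·11 = 66, giving E = 33.
χ = V − E + F = 20 − 33 + 11 = -2.
For a closed orientable surface χ = 2 − 2g, so g = (2 − (-2))/2 = 2.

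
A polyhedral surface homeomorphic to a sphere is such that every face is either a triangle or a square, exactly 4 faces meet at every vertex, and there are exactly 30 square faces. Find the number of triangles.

8

Let x be the number of triangles; then F = 30 + x.
Edge–face incidences: 2E = 4·30 + 3·x = 120 + 3x.
Every vertex has degree 4, so 4V = 2E.
Euler: V − E + F = 2 ⇒ (2E)/4 − E + (30 + x) = 2.
Multiply by 8: 2·(2E) − 4·(2E) + 8·(30 + x) = 16, i.e. 240 + 8x − 2·(120 + 3x) = 16.
Collecting terms: 2x = 16, so x = 8.
Then 2E = 120 + 3·8 = 144, so E = 72, V = 2E/4 = 36, F = 30 + 8 = 38.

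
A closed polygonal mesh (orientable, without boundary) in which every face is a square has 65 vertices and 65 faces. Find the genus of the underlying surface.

Every face is a square, so 2E = 4·65 = 260, giving E = 130.
χ = V − E + F = 65 − 130 + 65 = 0.
For a closed orientable surface χ = 2 − 2g, so g = (2 − (0))/2 = 1.

1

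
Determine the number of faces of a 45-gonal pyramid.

46

A pyramid on an n-gon base has one n-gon and n triangles: V = 45 + 1 = 46, E = 2·45 = 90, F = 45 + 1 = 46.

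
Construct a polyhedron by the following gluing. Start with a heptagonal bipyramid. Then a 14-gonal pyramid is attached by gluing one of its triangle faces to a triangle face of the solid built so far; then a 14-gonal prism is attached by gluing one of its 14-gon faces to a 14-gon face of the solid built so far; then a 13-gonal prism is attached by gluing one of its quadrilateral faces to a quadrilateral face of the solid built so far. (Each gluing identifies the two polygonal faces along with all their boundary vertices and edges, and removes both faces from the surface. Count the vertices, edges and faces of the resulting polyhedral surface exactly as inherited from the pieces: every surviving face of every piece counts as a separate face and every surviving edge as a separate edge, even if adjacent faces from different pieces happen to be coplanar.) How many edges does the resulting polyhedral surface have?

109

A heptagonal bipyramid: V=9, E=21, F=14.
Attach a 14-gonal pyramid (V=15, E=28, F=15) along a 3-gon: merge 3 vertices and 3 edges, delete both glued faces → V=21, E=46, F=27.
Attach a 14-gonal prism (V=28, E=42, F=16) along a 14-gon: merge 14 vertices and 14 edges, delete both glued faces → V=35, E=74, F=41.
Attach a 13-gonal prism (V=26, E=39, F=15) along a 4-gon: merge 4 vertices and 4 edges, delete both glued faces → V=57, E=109, F=54.
Check: V − E + F = 57 − 109 + 54 = 2.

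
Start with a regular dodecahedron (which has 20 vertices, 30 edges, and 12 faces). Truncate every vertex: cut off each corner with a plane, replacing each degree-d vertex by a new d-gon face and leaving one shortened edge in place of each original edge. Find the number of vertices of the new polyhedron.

60

Truncation replaces each original edge-end by a new vertex, so V′ = 2E = 60.
Each original edge survives, and each old vertex of degree d contributes d new edges; summing degrees gives Σd = 2E, so E′ = E + 2E = 3E = 90.
Each original face survives and each original vertex becomes one new face: F′ = F + V = 32.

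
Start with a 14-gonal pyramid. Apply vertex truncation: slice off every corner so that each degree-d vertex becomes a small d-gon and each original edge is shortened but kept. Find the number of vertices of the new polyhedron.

The base solid has V = 15, E = 28, F = 15.
Truncation replaces each original edge-end by a new vertex, so V′ = 2E = 56.
Each original edge survives, and each old vertex of degree d contributes d new edges; summing degrees gives Σd = 2E, so E′ = E + 2E = 3E = 84.
Each original face survives and each original vertex becomes one new face: F′ = F + V = 30.

56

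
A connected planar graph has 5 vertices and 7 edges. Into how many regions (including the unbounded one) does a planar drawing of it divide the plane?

4

Euler's formula for a connected plane graph: V − E + F = 2, so F = 2 − 5 + 7 = 4.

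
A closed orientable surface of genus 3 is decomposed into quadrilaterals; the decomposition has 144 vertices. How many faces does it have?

148

χ = 2 − 2·3 = -4, and every face is a square so 4F = 2E.
V − E + F = -4 with E = 4F/2 gives 144 − (4/2 − 1)·F = -4, so F = 148 and E = 296.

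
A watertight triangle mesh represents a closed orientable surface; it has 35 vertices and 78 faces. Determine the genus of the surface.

Every face is a triangle, so 2E = 3·78 = 234, giving E = 117.
χ = V − E + F = 35 − 117 + 78 = -4.
For a closed orientable surface χ = 2 − 2g, so g = (2 − (-4))/2 = 3.

3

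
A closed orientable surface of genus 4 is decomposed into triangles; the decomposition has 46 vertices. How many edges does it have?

χ = 2 − 2·4 = -6, and every face is a triangle so 3F = 2E.
V − E + F = -6 with E = 3F/2 gives 46 − (3/2 − 1)·F = -6, so F = 104 and E = 156.

156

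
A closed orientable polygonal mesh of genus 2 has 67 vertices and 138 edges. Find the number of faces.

For a closed orientable surface of genus 2, χ = 2 − 2·2 = -2.
F = -2 − V + E = -2 − 67 + 138 = 69.

69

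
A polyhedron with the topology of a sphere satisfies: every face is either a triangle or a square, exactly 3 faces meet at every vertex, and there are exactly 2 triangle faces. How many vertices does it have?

6

Let x be the number of squares; then F = 2 + x.
Edge–face incidences: 2E = 3·2 + 4·x = 6 + 4x.
Every vertex has degree 3, so 3V = 2E.
Euler: V − E + F = 2 ⇒ (2E)/3 − E + (2 + x) = 2.
Multiply by 6: 2·(2E) − 3·(2E) + 6·(2 + x) = 12, i.e. 12 + 6x − (6 + 4x) = 12.
Collecting terms: 2x + 6 = 12, so 2x = 6, so x = 3.
Then 2E = 6 + 4·3 = 18, so E = 9, V = 2E/3 = 6, F = 2 + 3 = 5.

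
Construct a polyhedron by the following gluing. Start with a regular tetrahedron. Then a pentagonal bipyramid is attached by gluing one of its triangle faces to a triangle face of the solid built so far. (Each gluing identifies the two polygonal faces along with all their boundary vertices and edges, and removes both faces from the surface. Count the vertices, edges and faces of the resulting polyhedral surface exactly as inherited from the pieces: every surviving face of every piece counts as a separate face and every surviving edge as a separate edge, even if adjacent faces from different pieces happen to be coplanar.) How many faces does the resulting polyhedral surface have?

A regular tetrahedron: V=4, E=6, F=4.
Attach a pentagonal bipyramid (V=7, E=15, F=10) along a 3-gon: merge 3 vertices and 3 edges, delete both glued faces → V=8, E=18, F=12.
Check: V − E + F = 8 − 18 + 12 = 2.

12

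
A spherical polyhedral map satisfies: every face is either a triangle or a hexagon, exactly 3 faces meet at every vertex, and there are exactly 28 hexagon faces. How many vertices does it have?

60

Let x be the number of triangles; then F = 28 + x.
Edge–face incidences: 2E = 6·28 + 3·x = 168 + 3x.
Every vertex has degree 3, so 3V = 2E.
Euler: V − E + F = 2 ⇒ (2E)/3 − E + (28 + x) = 2.
Multiply by 6: 2·(2E) − 3·(2E) + 6·(28 + x) = 12, i.e. 168 + 6x − (168 + 3x) = 12.
Collecting terms: 3x = 12, so x = 4.
Then 2E = 168 + 3·4 = 180, so E = 90, V = 2E/3 = 60, F = 28 + 4 = 32.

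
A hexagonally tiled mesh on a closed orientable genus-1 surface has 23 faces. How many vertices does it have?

χ = 2 − 2·1 = 0, and every face is a hexagon so 6F = 2E.
E = 6·23/2 = 69. Then V = 0 + E − F = 0 + 69 − 23 = 46.

46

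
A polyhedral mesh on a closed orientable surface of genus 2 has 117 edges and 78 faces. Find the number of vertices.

37

For a closed orientable surface of genus 2, χ = 2 − 2·2 = -2.
V = -2 + E − F = -2 + 117 − 78 = 37.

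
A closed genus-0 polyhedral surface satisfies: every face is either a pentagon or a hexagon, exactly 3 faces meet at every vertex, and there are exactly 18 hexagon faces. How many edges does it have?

84

Let x be the number of pentagons; then F = 18 + x.
Edge–face incidences: 2E = 6·18 + 5·x = 108 + 5x.
Every vertex has degree 3, so 3V = 2E.
Euler: V − E + F = 2 ⇒ (2E)/3 − E + (18 + x) = 2.
Multiply by 6: 2·(2E) − 3·(2E) + 6·(18 + x) = 12, i.e. 108 + 6x − (108 + 5x) = 12.
Collecting terms: x = 12.
Then 2E = 108 + 5·12 = 168, so E = 84, V = 2E/3 = 56, F = 18 + 12 = 30.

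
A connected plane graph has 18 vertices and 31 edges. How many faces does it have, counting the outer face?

Euler's formula for a connected plane graph: V − E + F = 2, so F = 2 − 18 + 31 = 15.

15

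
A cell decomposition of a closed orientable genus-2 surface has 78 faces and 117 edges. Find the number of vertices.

37

For a closed orientable surface of genus 2, χ = 2 − 2·2 = -2.
V = -2 + E − F = -2 + 117 − 78 = 37.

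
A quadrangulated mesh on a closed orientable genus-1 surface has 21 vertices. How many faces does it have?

21

χ = 2 − 2·1 = 0, and every face is a square so 4F = 2E.
V − E + F = 0 with E = 4F/2 gives 21 − (4/2 − 1)·F = 0, so F = 21 and E = 42.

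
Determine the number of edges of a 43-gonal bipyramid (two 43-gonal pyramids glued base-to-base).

A bipyramid over an n-gon has 2n triangular faces and n + 2 vertices: V = 43 + 2 = 45, E = 3·43 = 129, F = 2·43 = 86.

129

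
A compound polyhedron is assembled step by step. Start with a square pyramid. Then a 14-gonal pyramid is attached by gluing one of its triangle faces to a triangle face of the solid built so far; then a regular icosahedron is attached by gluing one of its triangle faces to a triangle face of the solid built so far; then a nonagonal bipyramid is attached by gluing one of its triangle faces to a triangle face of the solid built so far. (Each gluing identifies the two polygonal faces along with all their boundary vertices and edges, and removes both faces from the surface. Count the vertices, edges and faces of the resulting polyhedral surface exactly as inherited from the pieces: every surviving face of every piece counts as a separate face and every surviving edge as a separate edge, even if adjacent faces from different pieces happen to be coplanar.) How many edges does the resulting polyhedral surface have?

84

A square pyramid: V=5, E=8, F=5.
Attach a 14-gonal pyramid (V=15, E=28, F=15) along a 3-gon: merge 3 vertices and 3 edges, delete both glued faces → V=17, E=33, F=18.
Attach a regular icosahedron (V=12, E=30, F=20) along a 3-gon: merge 3 vertices and 3 edges, delete both glued faces → V=26, E=60, F=36.
Attach a nonagonal bipyramid (V=11, E=27, F=18) along a 3-gon: merge 3 vertices and 3 edges, delete both glued faces → V=34, E=84, F=52.
Check: V − E + F = 34 − 84 + 52 = 2.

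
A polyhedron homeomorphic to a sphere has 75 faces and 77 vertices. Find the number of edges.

150

Here V − E + F = 2.
E = V + F − (2) = 77 + 75 − (2) = 150.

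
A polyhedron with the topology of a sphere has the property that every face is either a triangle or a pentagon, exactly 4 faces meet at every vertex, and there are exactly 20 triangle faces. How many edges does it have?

Let x be the number of pentagons; then F = 20 + x.
Edge–face incidences: 2E = 3·20 + 5·x = 60 + 5x.
Every vertex has degree 4, so 4V = 2E.
Euler: V − E + F = 2 ⇒ (2E)/4 − E + (20 + x) = 2.
Multiply by 8: 2·(2E) − 4·(2E) + 8·(20 + x) = 16, i.e. 160 + 8x − 2·(60 + 5x) = 16.
Collecting terms: −2x + 40 = 16, so −2x = −24, so x = 12.
Then 2E = 60 + 5·12 = 120, so E = 60, V = 2E/4 = 30, F = 20 + 12 = 32.

60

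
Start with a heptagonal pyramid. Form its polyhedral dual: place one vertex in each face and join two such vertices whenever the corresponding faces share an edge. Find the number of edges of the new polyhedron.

14

The base solid has V = 8, E = 14, F = 8.
The dual swaps V and F and preserves E: V′ = F = 8, E′ = E = 14, F′ = V = 8.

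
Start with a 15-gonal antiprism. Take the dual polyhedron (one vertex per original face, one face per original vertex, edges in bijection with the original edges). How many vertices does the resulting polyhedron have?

32

The base solid has V = 30, E = 60, F = 32.
The dual swaps V and F and preserves E: V′ = F = 32, E′ = E = 60, F′ = V = 30.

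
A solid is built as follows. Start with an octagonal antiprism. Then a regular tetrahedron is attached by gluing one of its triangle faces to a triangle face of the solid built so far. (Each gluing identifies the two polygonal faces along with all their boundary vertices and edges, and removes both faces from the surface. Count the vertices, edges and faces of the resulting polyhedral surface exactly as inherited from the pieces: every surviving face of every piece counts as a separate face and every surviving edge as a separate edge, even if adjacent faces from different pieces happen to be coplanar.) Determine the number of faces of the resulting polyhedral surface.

An octagonal antiprism: V=16, E=32, F=18.
Attach a regular tetrahedron (V=4, E=6, F=4) along a 3-gon: merge 3 vertices and 3 edges, delete both glued faces → V=17, E=35, F=20.
Check: V − E + F = 17 − 35 + 20 = 2.

20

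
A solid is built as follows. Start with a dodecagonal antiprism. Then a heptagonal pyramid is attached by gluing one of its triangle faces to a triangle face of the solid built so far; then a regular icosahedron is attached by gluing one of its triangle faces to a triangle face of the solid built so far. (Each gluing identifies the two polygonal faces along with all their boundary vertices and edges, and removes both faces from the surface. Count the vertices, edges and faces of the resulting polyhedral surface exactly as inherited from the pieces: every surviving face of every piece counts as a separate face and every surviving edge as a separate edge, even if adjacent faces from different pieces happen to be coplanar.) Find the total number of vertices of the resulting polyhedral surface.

A dodecagonal antiprism: V=24, E=48, F=26.
Attach a heptagonal pyramid (V=8, E=14, F=8) along a 3-gon: merge 3 vertices and 3 edges, delete both glued faces → V=29, E=59, F=32.
Attach a regular icosahedron (V=12, E=30, F=20) along a 3-gon: merge 3 vertices and 3 edges, delete both glued faces → V=38, E=86, F=50.
Check: V − E + F = 38 − 86 + 50 = 2.

38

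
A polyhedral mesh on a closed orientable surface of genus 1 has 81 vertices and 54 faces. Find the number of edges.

For a closed orientable surface of genus 1, χ = 2 − 2·1 = 0.
E = V + F − (0) = 81 + 54 − (0) = 135.

135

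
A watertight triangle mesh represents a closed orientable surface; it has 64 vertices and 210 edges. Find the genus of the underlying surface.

4

Every face is a triangle and each edge borders two faces, so 3F = 2·210, giving F = 140.
χ = V − E + F = 64 − 210 + 140 = -6.
For a closed orientable surface χ = 2 − 2g, so g = (2 − (-6))/2 = 4.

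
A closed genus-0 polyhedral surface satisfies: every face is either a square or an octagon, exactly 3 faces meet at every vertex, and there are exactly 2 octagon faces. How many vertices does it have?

16

Let x be the number of squares; then F = 2 + x.
Edge–face incidences: 2E = 8·2 + 4·x = 16 + 4x.
Every vertex has degree 3, so 3V = 2E.
Euler: V − E + F = 2 ⇒ (2E)/3 − E + (2 + x) = 2.
Multiply by 6: 2·(2E) − 3·(2E) + 6·(2 + x) = 12, i.e. 12 + 6x − (16 + 4x) = 12.
Collecting terms: 2x − 4 = 12, so 2x = 16, so x = 8.
Then 2E = 16 + 4·8 = 48, so E = 24, V = 2E/3 = 16, F = 2 + 8 = 10.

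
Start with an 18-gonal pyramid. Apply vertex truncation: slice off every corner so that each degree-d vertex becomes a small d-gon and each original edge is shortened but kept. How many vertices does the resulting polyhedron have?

The base solid has V = 19, E = 36, F = 19.
Truncation replaces each original edge-end by a new vertex, so V′ = 2E = 72.
Each original edge survives, and each old vertex of degree d contributes d new edges; summing degrees gives Σd = 2E, so E′ = E + 2E = 3E = 108.
Each original face survives and each original vertex becomes one new face: F′ = F + V = 38.

72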